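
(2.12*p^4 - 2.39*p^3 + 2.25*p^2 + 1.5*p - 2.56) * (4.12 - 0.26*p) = -0.5512*p^5 + 9.3558*p^4 - 10.4318*p^3 + 8.88*p^2 + 6.8456*p - 10.5472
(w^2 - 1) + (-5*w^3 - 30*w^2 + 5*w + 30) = -5*w^3 - 29*w^2 + 5*w + 29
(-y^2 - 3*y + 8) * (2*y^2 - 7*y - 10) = -2*y^4 + y^3 + 47*y^2 - 26*y - 80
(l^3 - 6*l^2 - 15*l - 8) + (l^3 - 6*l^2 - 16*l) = 2*l^3 - 12*l^2 - 31*l - 8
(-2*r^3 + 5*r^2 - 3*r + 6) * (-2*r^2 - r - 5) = 4*r^5 - 8*r^4 + 11*r^3 - 34*r^2 + 9*r - 30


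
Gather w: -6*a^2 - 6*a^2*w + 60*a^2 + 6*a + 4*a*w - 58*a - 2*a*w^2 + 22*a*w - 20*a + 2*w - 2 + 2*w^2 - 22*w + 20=54*a^2 - 72*a + w^2*(2 - 2*a) + w*(-6*a^2 + 26*a - 20) + 18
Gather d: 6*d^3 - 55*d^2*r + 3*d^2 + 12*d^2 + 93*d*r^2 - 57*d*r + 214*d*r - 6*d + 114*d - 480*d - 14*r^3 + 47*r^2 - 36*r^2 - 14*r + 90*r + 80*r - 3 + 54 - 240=6*d^3 + d^2*(15 - 55*r) + d*(93*r^2 + 157*r - 372) - 14*r^3 + 11*r^2 + 156*r - 189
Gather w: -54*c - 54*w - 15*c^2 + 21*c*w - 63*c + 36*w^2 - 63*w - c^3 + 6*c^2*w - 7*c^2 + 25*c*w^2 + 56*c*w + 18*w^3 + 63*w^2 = -c^3 - 22*c^2 - 117*c + 18*w^3 + w^2*(25*c + 99) + w*(6*c^2 + 77*c - 117)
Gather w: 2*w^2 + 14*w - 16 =2*w^2 + 14*w - 16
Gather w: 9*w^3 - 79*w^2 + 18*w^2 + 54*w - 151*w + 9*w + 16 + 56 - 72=9*w^3 - 61*w^2 - 88*w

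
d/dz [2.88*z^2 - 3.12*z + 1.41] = 5.76*z - 3.12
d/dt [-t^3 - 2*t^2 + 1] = t*(-3*t - 4)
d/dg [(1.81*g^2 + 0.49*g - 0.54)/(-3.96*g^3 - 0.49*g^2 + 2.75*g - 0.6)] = (7.1676*g^4 + 3.8808*g^3 - 1.1976*g^2 - 2.7012*g + 1.191)/(15.6816*g^6 + 3.8808*g^5 - 21.5399*g^4 + 2.057*g^3 + 8.1505*g^2 - 3.3*g + 0.36)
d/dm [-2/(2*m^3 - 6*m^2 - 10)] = 3*m*(m - 2)/(-m^3 + 3*m^2 + 5)^2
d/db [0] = 0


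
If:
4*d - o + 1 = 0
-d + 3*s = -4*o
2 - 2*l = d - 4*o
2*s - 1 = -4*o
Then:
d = -1/18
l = 31/12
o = 7/9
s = -19/18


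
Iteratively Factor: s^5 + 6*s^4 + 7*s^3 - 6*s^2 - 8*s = (s + 4)*(s^4 + 2*s^3 - s^2 - 2*s) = (s + 2)*(s + 4)*(s^3 - s) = (s - 1)*(s + 2)*(s + 4)*(s^2 + s) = s*(s - 1)*(s + 2)*(s + 4)*(s + 1)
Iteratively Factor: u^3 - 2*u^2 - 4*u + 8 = (u - 2)*(u^2 - 4) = (u - 2)^2*(u + 2)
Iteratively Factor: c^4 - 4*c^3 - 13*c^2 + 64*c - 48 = (c - 3)*(c^3 - c^2 - 16*c + 16) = (c - 3)*(c + 4)*(c^2 - 5*c + 4) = (c - 3)*(c - 1)*(c + 4)*(c - 4)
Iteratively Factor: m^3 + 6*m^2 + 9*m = (m)*(m^2 + 6*m + 9) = m*(m + 3)*(m + 3)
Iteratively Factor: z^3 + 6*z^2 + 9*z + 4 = (z + 1)*(z^2 + 5*z + 4) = (z + 1)^2*(z + 4)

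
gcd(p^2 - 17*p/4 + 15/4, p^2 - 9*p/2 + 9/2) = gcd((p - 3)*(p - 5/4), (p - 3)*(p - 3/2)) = p - 3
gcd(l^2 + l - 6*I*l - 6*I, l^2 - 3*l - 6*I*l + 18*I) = l - 6*I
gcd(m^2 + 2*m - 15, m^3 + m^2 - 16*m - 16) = 1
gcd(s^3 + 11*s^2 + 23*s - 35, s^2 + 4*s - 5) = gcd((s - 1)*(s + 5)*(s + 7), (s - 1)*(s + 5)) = s^2 + 4*s - 5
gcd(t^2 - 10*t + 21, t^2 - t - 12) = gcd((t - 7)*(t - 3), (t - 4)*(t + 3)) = 1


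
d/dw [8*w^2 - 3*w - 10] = 16*w - 3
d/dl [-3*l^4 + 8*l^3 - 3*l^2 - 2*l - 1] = -12*l^3 + 24*l^2 - 6*l - 2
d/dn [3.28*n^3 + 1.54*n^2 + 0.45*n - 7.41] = 9.84*n^2 + 3.08*n + 0.45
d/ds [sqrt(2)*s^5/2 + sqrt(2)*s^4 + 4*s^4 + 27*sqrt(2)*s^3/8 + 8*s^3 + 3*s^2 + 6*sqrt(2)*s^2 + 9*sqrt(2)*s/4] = 5*sqrt(2)*s^4/2 + 4*sqrt(2)*s^3 + 16*s^3 + 81*sqrt(2)*s^2/8 + 24*s^2 + 6*s + 12*sqrt(2)*s + 9*sqrt(2)/4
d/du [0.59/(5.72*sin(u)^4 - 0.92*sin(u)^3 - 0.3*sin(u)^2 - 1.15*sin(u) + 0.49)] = (-13.4992*sin(u)^3 + 1.6284*sin(u)^2 + 0.354*sin(u) + 0.6785)*cos(u)/(-5.72*sin(u)^4 + 0.92*sin(u)^3 + 0.3*sin(u)^2 + 1.15*sin(u) - 0.49)^2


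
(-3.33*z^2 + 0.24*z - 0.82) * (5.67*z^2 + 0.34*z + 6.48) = -18.8811*z^4 + 0.2286*z^3 - 26.1462*z^2 + 1.2764*z - 5.3136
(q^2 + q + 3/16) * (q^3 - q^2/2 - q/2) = q^5 + q^4/2 - 13*q^3/16 - 19*q^2/32 - 3*q/32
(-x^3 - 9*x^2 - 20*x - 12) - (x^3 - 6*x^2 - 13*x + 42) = -2*x^3 - 3*x^2 - 7*x - 54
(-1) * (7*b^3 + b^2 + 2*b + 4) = -7*b^3 - b^2 - 2*b - 4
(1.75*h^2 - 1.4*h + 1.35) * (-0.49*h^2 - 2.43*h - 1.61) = -0.8575*h^4 - 3.5665*h^3 - 0.077*h^2 - 1.0265*h - 2.1735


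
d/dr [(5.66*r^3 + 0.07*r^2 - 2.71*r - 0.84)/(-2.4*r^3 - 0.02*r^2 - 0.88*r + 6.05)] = (-7.105427357601e-15*r^5 + 0.0548000000000001*r^4 - 22.9696*r^3 + 96.5652*r^2 + 0.8134*r - 17.1347)/(5.76*r^6 + 0.096*r^5 + 4.2244*r^4 - 29.0048*r^3 + 0.5324*r^2 - 10.648*r + 36.6025)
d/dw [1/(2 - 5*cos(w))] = -5*sin(w)/(5*cos(w) - 2)^2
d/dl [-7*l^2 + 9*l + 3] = 9 - 14*l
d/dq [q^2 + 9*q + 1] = 2*q + 9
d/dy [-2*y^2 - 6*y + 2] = -4*y - 6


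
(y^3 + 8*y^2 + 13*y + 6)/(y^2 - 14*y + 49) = (y^3 + 8*y^2 + 13*y + 6)/(y^2 - 14*y + 49)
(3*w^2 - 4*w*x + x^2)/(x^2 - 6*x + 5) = (3*w^2 - 4*w*x + x^2)/(x^2 - 6*x + 5)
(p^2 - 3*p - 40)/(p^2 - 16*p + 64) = (p + 5)/(p - 8)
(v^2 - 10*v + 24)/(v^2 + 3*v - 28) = (v - 6)/(v + 7)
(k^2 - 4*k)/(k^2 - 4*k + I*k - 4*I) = k/(k + I)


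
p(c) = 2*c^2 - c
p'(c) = 4*c - 1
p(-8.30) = 146.08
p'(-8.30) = -34.20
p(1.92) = 5.45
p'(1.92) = 6.68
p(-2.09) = 10.83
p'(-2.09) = -9.36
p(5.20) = 48.88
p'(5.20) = 19.80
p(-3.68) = 30.76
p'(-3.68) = -15.72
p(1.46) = 2.80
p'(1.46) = 4.84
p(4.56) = 37.03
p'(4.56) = 17.24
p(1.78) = 4.56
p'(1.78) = 6.12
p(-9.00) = 171.00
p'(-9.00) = -37.00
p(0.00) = 0.00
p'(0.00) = -1.00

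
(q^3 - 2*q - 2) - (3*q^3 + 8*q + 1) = -2*q^3 - 10*q - 3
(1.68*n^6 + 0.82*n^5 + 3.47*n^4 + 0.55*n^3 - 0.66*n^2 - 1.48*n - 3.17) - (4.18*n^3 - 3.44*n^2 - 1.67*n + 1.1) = 1.68*n^6 + 0.82*n^5 + 3.47*n^4 - 3.63*n^3 + 2.78*n^2 + 0.19*n - 4.27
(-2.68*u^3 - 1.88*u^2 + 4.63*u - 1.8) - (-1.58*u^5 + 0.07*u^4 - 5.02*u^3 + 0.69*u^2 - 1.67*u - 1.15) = 1.58*u^5 - 0.07*u^4 + 2.34*u^3 - 2.57*u^2 + 6.3*u - 0.65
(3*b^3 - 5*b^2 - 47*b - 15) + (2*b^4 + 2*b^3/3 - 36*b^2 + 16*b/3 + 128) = 2*b^4 + 11*b^3/3 - 41*b^2 - 125*b/3 + 113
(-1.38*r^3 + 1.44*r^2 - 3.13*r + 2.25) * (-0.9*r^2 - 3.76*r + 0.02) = 1.242*r^5 + 3.8928*r^4 - 2.625*r^3 + 9.7726*r^2 - 8.5226*r + 0.045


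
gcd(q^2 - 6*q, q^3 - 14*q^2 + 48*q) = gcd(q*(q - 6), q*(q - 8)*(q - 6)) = q^2 - 6*q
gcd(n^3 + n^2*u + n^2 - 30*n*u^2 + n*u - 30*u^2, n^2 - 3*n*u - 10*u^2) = -n + 5*u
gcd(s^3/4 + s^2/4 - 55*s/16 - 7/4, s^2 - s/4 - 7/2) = 1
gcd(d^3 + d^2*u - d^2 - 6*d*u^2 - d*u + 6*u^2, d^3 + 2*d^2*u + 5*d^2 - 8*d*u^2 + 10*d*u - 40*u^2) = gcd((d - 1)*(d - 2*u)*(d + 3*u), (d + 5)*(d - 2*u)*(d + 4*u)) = -d + 2*u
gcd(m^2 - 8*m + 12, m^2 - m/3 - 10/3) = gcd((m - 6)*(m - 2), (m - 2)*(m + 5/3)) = m - 2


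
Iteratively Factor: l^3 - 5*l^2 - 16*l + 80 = (l - 4)*(l^2 - l - 20) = (l - 5)*(l - 4)*(l + 4)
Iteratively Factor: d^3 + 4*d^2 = (d)*(d^2 + 4*d) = d^2*(d + 4)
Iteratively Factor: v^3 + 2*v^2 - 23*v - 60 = (v + 4)*(v^2 - 2*v - 15) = (v + 3)*(v + 4)*(v - 5)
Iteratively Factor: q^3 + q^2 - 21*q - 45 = (q + 3)*(q^2 - 2*q - 15) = (q - 5)*(q + 3)*(q + 3)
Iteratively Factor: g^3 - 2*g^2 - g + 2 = (g + 1)*(g^2 - 3*g + 2) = (g - 2)*(g + 1)*(g - 1)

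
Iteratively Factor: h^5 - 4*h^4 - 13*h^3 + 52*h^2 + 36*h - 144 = (h + 3)*(h^4 - 7*h^3 + 8*h^2 + 28*h - 48) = (h + 2)*(h + 3)*(h^3 - 9*h^2 + 26*h - 24) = (h - 2)*(h + 2)*(h + 3)*(h^2 - 7*h + 12) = (h - 3)*(h - 2)*(h + 2)*(h + 3)*(h - 4)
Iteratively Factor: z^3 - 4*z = (z + 2)*(z^2 - 2*z) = z*(z + 2)*(z - 2)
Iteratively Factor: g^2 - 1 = (g - 1)*(g + 1)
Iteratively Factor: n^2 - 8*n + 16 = (n - 4)*(n - 4)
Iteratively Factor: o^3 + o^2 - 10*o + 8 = (o - 1)*(o^2 + 2*o - 8) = (o - 1)*(o + 4)*(o - 2)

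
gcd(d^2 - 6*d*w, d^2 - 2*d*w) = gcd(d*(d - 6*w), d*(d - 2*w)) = d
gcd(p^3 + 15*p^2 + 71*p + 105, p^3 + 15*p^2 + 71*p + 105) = p^3 + 15*p^2 + 71*p + 105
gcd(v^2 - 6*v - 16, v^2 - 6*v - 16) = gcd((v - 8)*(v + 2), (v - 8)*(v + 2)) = v^2 - 6*v - 16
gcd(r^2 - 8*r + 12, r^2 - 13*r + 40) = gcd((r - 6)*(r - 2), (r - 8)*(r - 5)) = 1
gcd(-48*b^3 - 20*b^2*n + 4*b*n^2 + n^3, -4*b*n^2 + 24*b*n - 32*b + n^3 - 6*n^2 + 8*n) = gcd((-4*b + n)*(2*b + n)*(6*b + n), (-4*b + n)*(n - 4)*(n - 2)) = 4*b - n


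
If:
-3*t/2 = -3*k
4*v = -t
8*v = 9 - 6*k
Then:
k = 9/2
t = 9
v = -9/4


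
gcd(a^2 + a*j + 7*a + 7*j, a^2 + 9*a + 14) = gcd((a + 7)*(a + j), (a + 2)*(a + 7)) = a + 7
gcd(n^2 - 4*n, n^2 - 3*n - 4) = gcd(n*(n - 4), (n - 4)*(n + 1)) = n - 4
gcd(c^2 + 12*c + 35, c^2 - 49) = c + 7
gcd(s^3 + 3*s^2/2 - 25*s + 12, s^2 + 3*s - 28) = s - 4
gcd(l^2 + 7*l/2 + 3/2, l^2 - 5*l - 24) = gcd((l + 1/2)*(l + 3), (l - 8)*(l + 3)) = l + 3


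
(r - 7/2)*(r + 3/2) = r^2 - 2*r - 21/4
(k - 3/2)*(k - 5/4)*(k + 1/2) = k^3 - 9*k^2/4 + k/2 + 15/16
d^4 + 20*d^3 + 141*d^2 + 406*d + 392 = (d + 2)*(d + 4)*(d + 7)^2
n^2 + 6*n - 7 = (n - 1)*(n + 7)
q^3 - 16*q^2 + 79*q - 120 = (q - 8)*(q - 5)*(q - 3)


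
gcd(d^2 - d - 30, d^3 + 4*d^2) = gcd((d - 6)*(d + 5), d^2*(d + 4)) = 1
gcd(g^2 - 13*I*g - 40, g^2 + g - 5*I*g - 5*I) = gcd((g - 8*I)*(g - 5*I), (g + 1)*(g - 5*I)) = g - 5*I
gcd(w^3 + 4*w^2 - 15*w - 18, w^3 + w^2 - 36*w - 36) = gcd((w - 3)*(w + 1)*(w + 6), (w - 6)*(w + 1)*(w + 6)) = w^2 + 7*w + 6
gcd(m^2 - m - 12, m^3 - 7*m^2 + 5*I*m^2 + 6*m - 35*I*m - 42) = 1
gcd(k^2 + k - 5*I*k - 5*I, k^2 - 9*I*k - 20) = k - 5*I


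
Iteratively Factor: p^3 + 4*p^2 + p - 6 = (p + 3)*(p^2 + p - 2) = (p - 1)*(p + 3)*(p + 2)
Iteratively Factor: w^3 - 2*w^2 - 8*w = (w)*(w^2 - 2*w - 8) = w*(w + 2)*(w - 4)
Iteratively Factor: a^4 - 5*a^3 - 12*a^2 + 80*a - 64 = (a - 1)*(a^3 - 4*a^2 - 16*a + 64) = (a - 4)*(a - 1)*(a^2 - 16) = (a - 4)^2*(a - 1)*(a + 4)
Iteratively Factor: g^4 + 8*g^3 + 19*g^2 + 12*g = (g + 4)*(g^3 + 4*g^2 + 3*g) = g*(g + 4)*(g^2 + 4*g + 3) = g*(g + 1)*(g + 4)*(g + 3)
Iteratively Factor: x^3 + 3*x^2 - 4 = (x + 2)*(x^2 + x - 2) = (x + 2)^2*(x - 1)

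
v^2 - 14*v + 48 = (v - 8)*(v - 6)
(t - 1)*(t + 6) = t^2 + 5*t - 6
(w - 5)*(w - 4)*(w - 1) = w^3 - 10*w^2 + 29*w - 20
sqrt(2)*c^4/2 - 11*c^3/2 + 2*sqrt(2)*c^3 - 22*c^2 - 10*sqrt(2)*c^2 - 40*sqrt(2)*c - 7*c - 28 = (c + 4)*(c - 7*sqrt(2))*(c + sqrt(2))*(sqrt(2)*c/2 + 1/2)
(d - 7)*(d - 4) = d^2 - 11*d + 28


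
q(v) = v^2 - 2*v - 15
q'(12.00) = 22.00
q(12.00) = 105.00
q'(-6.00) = -14.00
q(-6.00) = 33.00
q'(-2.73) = -7.46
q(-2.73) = -2.09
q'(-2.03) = -6.06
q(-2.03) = -6.82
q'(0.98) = -0.04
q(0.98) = -16.00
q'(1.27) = 0.54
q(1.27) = -15.93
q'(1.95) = 1.90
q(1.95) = -15.10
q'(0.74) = -0.52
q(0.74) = -15.93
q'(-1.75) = -5.50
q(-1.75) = -8.44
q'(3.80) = 5.60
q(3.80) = -8.16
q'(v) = 2*v - 2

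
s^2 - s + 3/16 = (s - 3/4)*(s - 1/4)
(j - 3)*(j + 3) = j^2 - 9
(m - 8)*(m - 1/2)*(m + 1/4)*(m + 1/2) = m^4 - 31*m^3/4 - 9*m^2/4 + 31*m/16 + 1/2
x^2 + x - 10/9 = (x - 2/3)*(x + 5/3)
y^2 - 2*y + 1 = (y - 1)^2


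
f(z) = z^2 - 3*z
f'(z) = 2*z - 3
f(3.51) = 1.79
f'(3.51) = 4.02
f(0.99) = -1.99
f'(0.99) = -1.02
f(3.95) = 3.75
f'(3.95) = 4.90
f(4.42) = 6.28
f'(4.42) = 5.84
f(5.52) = 13.91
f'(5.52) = 8.04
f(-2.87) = 16.85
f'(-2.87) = -8.74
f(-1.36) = 5.93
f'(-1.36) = -5.72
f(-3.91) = 27.02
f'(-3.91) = -10.82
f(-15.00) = 270.00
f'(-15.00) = -33.00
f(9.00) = 54.00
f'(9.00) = 15.00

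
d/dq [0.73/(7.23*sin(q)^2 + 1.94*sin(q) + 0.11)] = -(10.5558*sin(q) + 1.4162)*cos(q)/(7.23*sin(q)^2 + 1.94*sin(q) + 0.11)^2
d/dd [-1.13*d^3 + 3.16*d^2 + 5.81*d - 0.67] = -3.39*d^2 + 6.32*d + 5.81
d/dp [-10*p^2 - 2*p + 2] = -20*p - 2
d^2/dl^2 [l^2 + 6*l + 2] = 2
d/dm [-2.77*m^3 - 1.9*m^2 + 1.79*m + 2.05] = -8.31*m^2 - 3.8*m + 1.79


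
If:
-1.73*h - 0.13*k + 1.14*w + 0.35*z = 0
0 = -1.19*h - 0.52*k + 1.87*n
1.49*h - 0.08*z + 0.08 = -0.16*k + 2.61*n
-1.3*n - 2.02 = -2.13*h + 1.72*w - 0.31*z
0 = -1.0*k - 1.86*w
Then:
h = 1.00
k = -0.66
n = 0.45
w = 0.35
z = 3.53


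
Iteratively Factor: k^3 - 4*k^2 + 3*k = (k - 3)*(k^2 - k) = (k - 3)*(k - 1)*(k)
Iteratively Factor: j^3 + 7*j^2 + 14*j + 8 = (j + 2)*(j^2 + 5*j + 4) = (j + 1)*(j + 2)*(j + 4)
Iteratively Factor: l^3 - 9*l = (l - 3)*(l^2 + 3*l) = l*(l - 3)*(l + 3)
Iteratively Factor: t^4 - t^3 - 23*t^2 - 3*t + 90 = (t - 5)*(t^3 + 4*t^2 - 3*t - 18) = (t - 5)*(t - 2)*(t^2 + 6*t + 9) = (t - 5)*(t - 2)*(t + 3)*(t + 3)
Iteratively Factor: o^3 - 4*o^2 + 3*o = (o)*(o^2 - 4*o + 3) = o*(o - 3)*(o - 1)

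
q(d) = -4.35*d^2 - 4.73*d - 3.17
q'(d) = -8.7*d - 4.73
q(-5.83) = -123.45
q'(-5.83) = 45.99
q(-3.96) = -52.65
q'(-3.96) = 29.72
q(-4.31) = -63.59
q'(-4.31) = 32.77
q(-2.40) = -16.87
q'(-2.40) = 16.15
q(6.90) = -242.91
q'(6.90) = -64.76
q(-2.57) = -19.75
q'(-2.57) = 17.63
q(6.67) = -228.25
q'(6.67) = -62.76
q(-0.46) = -1.91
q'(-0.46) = -0.73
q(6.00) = -188.15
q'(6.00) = -56.93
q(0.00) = -3.17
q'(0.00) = -4.73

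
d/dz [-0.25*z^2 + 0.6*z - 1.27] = 0.6 - 0.5*z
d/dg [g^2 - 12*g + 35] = 2*g - 12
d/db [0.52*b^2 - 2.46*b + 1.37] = 1.04*b - 2.46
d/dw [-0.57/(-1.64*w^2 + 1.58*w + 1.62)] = (0.9006 - 1.8696*w)/(-1.64*w^2 + 1.58*w + 1.62)^2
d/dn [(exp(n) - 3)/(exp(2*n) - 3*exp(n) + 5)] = (-(exp(n) - 3)*(2*exp(n) - 3) + exp(2*n) - 3*exp(n) + 5)*exp(n)/(exp(2*n) - 3*exp(n) + 5)^2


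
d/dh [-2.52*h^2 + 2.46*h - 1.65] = 2.46 - 5.04*h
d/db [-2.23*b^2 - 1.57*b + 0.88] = -4.46*b - 1.57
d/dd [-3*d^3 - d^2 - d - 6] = -9*d^2 - 2*d - 1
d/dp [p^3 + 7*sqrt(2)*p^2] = p*(3*p + 14*sqrt(2))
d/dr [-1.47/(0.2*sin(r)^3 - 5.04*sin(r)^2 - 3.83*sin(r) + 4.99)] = (0.882*sin(r)^2 - 14.8176*sin(r) - 5.6301)*cos(r)/(0.2*sin(r)^3 - 5.04*sin(r)^2 - 3.83*sin(r) + 4.99)^2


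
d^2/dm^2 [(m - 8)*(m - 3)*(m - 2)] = 6*m - 26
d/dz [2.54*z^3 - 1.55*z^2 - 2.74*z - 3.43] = 7.62*z^2 - 3.1*z - 2.74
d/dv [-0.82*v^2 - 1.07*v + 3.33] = -1.64*v - 1.07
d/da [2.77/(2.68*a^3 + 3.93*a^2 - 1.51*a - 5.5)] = (-22.2708*a^2 - 21.7722*a + 4.1827)/(2.68*a^3 + 3.93*a^2 - 1.51*a - 5.5)^2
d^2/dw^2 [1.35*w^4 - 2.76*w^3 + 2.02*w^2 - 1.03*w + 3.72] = 16.2*w^2 - 16.56*w + 4.04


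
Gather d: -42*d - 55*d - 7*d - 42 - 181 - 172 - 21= -104*d - 416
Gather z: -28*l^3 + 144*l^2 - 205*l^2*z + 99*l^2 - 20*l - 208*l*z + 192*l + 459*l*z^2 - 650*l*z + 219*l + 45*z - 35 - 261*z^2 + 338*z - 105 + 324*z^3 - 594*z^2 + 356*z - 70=-28*l^3 + 243*l^2 + 391*l + 324*z^3 + z^2*(459*l - 855) + z*(-205*l^2 - 858*l + 739) - 210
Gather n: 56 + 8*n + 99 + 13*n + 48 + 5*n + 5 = 26*n + 208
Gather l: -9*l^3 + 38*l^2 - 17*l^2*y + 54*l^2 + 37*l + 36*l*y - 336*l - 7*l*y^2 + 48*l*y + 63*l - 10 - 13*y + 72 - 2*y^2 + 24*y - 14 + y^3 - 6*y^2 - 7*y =-9*l^3 + l^2*(92 - 17*y) + l*(-7*y^2 + 84*y - 236) + y^3 - 8*y^2 + 4*y + 48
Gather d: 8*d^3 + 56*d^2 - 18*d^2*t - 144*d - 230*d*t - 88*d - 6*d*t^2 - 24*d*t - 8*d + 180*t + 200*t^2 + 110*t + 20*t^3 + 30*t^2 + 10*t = 8*d^3 + d^2*(56 - 18*t) + d*(-6*t^2 - 254*t - 240) + 20*t^3 + 230*t^2 + 300*t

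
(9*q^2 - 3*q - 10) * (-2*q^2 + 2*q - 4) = -18*q^4 + 24*q^3 - 22*q^2 - 8*q + 40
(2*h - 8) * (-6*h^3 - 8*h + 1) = -12*h^4 + 48*h^3 - 16*h^2 + 66*h - 8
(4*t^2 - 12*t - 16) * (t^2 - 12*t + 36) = 4*t^4 - 60*t^3 + 272*t^2 - 240*t - 576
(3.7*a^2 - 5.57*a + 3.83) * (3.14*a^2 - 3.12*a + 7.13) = 11.618*a^4 - 29.0338*a^3 + 55.7856*a^2 - 51.6637*a + 27.3079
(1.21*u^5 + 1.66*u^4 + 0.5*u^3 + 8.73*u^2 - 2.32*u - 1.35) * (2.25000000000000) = 2.7225*u^5 + 3.735*u^4 + 1.125*u^3 + 19.6425*u^2 - 5.22*u - 3.0375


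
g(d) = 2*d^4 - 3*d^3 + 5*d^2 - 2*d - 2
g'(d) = 8*d^3 - 9*d^2 + 10*d - 2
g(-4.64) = 1341.67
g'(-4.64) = -1041.35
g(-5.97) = 3367.02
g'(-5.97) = -2084.68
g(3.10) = 135.18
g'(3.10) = 180.84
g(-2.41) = 141.32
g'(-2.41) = -190.35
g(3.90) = 350.98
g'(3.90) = 374.66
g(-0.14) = -1.61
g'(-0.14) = -3.60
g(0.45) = -2.08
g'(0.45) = 1.41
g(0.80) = -1.12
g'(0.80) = 4.34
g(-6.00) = 3430.00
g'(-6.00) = -2114.00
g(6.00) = 2110.00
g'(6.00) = 1462.00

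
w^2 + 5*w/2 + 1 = (w + 1/2)*(w + 2)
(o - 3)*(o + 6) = o^2 + 3*o - 18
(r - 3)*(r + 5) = r^2 + 2*r - 15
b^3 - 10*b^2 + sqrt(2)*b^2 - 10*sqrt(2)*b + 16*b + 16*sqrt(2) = (b - 8)*(b - 2)*(b + sqrt(2))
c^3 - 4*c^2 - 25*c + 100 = (c - 5)*(c - 4)*(c + 5)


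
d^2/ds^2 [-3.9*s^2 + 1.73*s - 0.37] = -7.80000000000000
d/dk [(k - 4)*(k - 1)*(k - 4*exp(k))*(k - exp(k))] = (1 - exp(k))*(k - 4)*(k - 1)*(k - 4*exp(k)) - (k - 4)*(k - 1)*(k - exp(k))*(4*exp(k) - 1) + (k - 4)*(k - 4*exp(k))*(k - exp(k)) + (k - 1)*(k - 4*exp(k))*(k - exp(k))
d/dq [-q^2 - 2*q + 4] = -2*q - 2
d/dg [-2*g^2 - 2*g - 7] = -4*g - 2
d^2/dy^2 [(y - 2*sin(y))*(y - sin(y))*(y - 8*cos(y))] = 3*y^2*sin(y) + 8*y^2*cos(y) + 32*y*sin(y) - 48*y*sin(2*y) - 12*y*cos(y) + 4*y*cos(2*y) + 6*y - 6*sin(y) + 4*sin(2*y) - 12*cos(y) + 48*cos(2*y) - 36*cos(3*y)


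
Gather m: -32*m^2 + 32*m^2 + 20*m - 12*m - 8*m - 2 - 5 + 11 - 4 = 0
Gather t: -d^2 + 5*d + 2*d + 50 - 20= -d^2 + 7*d + 30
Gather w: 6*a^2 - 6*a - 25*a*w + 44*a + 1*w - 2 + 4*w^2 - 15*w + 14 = 6*a^2 + 38*a + 4*w^2 + w*(-25*a - 14) + 12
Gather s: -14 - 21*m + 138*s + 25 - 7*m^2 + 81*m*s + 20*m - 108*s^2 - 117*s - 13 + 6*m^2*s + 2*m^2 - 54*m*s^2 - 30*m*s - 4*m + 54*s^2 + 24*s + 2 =-5*m^2 - 5*m + s^2*(-54*m - 54) + s*(6*m^2 + 51*m + 45)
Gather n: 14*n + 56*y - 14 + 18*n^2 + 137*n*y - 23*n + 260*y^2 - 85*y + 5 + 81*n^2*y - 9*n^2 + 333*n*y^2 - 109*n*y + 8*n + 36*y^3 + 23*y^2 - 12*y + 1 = n^2*(81*y + 9) + n*(333*y^2 + 28*y - 1) + 36*y^3 + 283*y^2 - 41*y - 8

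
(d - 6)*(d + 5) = d^2 - d - 30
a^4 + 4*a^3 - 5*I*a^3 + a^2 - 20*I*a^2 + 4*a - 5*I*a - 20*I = (a + 4)*(a - 5*I)*(a - I)*(a + I)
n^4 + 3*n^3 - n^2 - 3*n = n*(n - 1)*(n + 1)*(n + 3)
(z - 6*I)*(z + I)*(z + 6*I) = z^3 + I*z^2 + 36*z + 36*I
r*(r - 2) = r^2 - 2*r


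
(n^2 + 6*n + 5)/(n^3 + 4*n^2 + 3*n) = (n + 5)/(n*(n + 3))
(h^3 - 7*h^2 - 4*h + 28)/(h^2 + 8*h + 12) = (h^2 - 9*h + 14)/(h + 6)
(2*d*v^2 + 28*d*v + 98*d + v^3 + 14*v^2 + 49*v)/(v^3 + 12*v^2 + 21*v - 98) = (2*d + v)/(v - 2)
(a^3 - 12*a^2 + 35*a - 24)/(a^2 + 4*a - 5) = (a^2 - 11*a + 24)/(a + 5)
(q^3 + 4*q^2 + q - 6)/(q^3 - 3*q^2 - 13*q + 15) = (q + 2)/(q - 5)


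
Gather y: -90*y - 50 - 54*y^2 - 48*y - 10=-54*y^2 - 138*y - 60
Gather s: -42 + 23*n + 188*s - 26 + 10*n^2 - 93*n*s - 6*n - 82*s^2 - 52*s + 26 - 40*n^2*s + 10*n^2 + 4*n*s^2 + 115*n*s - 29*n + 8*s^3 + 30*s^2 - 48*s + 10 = 20*n^2 - 12*n + 8*s^3 + s^2*(4*n - 52) + s*(-40*n^2 + 22*n + 88) - 32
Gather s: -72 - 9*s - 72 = -9*s - 144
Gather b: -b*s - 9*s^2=-b*s - 9*s^2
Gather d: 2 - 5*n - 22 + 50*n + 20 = 45*n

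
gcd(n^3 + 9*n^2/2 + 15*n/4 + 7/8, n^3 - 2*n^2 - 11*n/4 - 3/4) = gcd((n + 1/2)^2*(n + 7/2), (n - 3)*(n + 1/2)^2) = n^2 + n + 1/4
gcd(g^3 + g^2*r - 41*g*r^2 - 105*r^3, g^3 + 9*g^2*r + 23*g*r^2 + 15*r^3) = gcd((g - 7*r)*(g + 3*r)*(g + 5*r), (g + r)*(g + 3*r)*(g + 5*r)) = g^2 + 8*g*r + 15*r^2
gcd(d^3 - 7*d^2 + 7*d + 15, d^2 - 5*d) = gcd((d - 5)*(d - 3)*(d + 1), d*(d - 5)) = d - 5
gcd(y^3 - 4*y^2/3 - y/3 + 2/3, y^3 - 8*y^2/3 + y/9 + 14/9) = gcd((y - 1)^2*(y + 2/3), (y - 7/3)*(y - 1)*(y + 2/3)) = y^2 - y/3 - 2/3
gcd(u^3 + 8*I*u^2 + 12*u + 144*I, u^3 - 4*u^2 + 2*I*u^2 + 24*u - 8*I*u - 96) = u^2 + 2*I*u + 24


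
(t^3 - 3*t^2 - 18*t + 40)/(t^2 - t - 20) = t - 2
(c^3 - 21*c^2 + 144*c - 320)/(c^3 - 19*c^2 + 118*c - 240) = (c - 8)/(c - 6)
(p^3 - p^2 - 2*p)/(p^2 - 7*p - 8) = p*(p - 2)/(p - 8)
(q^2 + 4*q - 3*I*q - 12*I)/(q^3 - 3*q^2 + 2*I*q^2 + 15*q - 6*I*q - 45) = (q + 4)/(q^2 + q*(-3 + 5*I) - 15*I)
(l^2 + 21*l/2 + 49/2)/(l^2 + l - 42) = (l + 7/2)/(l - 6)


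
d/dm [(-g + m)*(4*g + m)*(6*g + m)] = 14*g^2 + 18*g*m + 3*m^2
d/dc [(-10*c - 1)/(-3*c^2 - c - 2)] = (30*c^2 + 10*c - (6*c + 1)*(10*c + 1) + 20)/(3*c^2 + c + 2)^2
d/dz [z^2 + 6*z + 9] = 2*z + 6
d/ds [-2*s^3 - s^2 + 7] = 2*s*(-3*s - 1)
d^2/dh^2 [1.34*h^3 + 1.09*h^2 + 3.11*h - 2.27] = 8.04*h + 2.18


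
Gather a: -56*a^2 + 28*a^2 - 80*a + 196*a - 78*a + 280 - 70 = -28*a^2 + 38*a + 210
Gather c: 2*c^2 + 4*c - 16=2*c^2 + 4*c - 16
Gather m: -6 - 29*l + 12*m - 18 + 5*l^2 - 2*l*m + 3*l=5*l^2 - 26*l + m*(12 - 2*l) - 24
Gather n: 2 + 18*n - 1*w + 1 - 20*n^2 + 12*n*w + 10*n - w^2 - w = -20*n^2 + n*(12*w + 28) - w^2 - 2*w + 3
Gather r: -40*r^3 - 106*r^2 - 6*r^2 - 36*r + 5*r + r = -40*r^3 - 112*r^2 - 30*r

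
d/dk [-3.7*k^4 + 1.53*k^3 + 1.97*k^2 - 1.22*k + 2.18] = -14.8*k^3 + 4.59*k^2 + 3.94*k - 1.22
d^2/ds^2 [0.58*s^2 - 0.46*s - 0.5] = 1.16000000000000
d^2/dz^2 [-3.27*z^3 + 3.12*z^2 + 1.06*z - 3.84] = 6.24 - 19.62*z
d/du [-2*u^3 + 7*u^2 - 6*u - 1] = -6*u^2 + 14*u - 6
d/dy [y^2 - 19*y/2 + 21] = 2*y - 19/2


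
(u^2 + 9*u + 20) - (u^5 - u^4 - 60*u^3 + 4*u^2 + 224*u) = -u^5 + u^4 + 60*u^3 - 3*u^2 - 215*u + 20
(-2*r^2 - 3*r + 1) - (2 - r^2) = -r^2 - 3*r - 1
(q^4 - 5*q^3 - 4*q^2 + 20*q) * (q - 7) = q^5 - 12*q^4 + 31*q^3 + 48*q^2 - 140*q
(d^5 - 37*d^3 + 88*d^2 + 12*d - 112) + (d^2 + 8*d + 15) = d^5 - 37*d^3 + 89*d^2 + 20*d - 97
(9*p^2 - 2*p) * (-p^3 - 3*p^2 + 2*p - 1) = -9*p^5 - 25*p^4 + 24*p^3 - 13*p^2 + 2*p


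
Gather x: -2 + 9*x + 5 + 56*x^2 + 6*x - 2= 56*x^2 + 15*x + 1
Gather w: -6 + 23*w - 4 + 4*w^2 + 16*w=4*w^2 + 39*w - 10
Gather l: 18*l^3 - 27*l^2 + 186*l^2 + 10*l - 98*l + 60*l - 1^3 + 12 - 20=18*l^3 + 159*l^2 - 28*l - 9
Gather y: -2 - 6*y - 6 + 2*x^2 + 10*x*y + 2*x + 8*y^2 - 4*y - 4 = 2*x^2 + 2*x + 8*y^2 + y*(10*x - 10) - 12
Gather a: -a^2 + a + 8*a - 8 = -a^2 + 9*a - 8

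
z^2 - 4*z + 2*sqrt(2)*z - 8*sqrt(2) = (z - 4)*(z + 2*sqrt(2))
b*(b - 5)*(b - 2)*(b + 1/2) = b^4 - 13*b^3/2 + 13*b^2/2 + 5*b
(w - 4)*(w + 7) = w^2 + 3*w - 28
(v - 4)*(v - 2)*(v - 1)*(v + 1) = v^4 - 6*v^3 + 7*v^2 + 6*v - 8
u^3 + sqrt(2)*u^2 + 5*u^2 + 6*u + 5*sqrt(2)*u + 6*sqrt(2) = (u + 2)*(u + 3)*(u + sqrt(2))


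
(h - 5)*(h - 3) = h^2 - 8*h + 15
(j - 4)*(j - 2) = j^2 - 6*j + 8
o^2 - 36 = (o - 6)*(o + 6)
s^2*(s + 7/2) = s^3 + 7*s^2/2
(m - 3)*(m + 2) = m^2 - m - 6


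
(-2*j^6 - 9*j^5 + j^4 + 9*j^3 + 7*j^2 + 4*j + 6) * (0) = 0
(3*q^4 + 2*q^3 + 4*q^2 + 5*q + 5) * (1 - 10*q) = -30*q^5 - 17*q^4 - 38*q^3 - 46*q^2 - 45*q + 5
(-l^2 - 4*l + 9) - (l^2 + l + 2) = -2*l^2 - 5*l + 7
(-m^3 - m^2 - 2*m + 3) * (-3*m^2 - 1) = 3*m^5 + 3*m^4 + 7*m^3 - 8*m^2 + 2*m - 3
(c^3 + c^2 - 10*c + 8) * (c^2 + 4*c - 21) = c^5 + 5*c^4 - 27*c^3 - 53*c^2 + 242*c - 168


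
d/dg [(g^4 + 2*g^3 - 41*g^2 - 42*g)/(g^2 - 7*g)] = (2*g^3 - 19*g^2 - 28*g + 329)/(g^2 - 14*g + 49)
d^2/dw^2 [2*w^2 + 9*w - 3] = 4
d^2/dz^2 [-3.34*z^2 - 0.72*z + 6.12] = -6.68000000000000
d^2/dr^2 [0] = 0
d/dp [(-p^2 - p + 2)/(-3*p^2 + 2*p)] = (-5*p^2 + 12*p - 4)/(p^2*(9*p^2 - 12*p + 4))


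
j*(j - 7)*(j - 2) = j^3 - 9*j^2 + 14*j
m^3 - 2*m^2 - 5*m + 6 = (m - 3)*(m - 1)*(m + 2)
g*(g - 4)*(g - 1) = g^3 - 5*g^2 + 4*g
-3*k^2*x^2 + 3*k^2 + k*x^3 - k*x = (-3*k + x)*(x - 1)*(k*x + k)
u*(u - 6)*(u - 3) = u^3 - 9*u^2 + 18*u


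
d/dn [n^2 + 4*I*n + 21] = 2*n + 4*I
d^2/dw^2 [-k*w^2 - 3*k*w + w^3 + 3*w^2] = -2*k + 6*w + 6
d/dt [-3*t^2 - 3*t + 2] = -6*t - 3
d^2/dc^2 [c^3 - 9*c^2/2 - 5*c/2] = 6*c - 9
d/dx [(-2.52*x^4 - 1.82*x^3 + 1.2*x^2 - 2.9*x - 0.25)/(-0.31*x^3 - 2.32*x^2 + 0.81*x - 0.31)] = (0.7812*x^6 + 11.6928*x^5 - 1.5292*x^4 - 1.6216*x^3 - 4.2959*x^2 - 1.904*x + 1.1015)/(0.0961*x^6 + 1.4384*x^5 + 4.8802*x^4 - 3.5662*x^3 + 2.0945*x^2 - 0.5022*x + 0.0961)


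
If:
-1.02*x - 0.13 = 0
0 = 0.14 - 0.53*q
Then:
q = 0.26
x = -0.13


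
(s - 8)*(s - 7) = s^2 - 15*s + 56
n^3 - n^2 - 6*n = n*(n - 3)*(n + 2)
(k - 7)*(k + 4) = k^2 - 3*k - 28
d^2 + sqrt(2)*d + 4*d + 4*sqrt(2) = (d + 4)*(d + sqrt(2))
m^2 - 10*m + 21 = (m - 7)*(m - 3)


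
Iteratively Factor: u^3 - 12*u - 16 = (u - 4)*(u^2 + 4*u + 4) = (u - 4)*(u + 2)*(u + 2)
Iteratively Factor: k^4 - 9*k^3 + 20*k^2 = (k)*(k^3 - 9*k^2 + 20*k) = k*(k - 5)*(k^2 - 4*k) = k^2*(k - 5)*(k - 4)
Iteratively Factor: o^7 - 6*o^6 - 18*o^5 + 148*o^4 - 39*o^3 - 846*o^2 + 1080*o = (o - 3)*(o^6 - 3*o^5 - 27*o^4 + 67*o^3 + 162*o^2 - 360*o) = (o - 3)*(o + 4)*(o^5 - 7*o^4 + o^3 + 63*o^2 - 90*o) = o*(o - 3)*(o + 4)*(o^4 - 7*o^3 + o^2 + 63*o - 90) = o*(o - 3)*(o - 2)*(o + 4)*(o^3 - 5*o^2 - 9*o + 45) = o*(o - 5)*(o - 3)*(o - 2)*(o + 4)*(o^2 - 9) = o*(o - 5)*(o - 3)^2*(o - 2)*(o + 4)*(o + 3)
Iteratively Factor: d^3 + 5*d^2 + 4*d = (d)*(d^2 + 5*d + 4) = d*(d + 1)*(d + 4)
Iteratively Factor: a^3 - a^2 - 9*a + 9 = (a - 3)*(a^2 + 2*a - 3) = (a - 3)*(a + 3)*(a - 1)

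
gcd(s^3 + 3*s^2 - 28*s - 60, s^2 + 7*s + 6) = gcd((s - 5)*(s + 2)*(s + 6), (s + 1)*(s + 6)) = s + 6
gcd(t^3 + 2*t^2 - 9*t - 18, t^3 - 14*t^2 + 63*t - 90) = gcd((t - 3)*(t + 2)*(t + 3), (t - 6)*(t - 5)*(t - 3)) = t - 3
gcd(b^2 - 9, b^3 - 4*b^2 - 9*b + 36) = b^2 - 9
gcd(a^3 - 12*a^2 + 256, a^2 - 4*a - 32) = a^2 - 4*a - 32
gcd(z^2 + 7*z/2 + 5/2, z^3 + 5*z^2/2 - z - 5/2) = z^2 + 7*z/2 + 5/2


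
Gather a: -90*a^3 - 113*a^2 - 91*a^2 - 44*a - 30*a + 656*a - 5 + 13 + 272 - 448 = -90*a^3 - 204*a^2 + 582*a - 168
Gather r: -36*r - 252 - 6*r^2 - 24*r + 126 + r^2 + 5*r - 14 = -5*r^2 - 55*r - 140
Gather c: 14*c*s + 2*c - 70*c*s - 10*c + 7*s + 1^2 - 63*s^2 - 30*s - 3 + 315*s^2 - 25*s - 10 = c*(-56*s - 8) + 252*s^2 - 48*s - 12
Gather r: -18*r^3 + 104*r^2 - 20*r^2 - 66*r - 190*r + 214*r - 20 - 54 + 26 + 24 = -18*r^3 + 84*r^2 - 42*r - 24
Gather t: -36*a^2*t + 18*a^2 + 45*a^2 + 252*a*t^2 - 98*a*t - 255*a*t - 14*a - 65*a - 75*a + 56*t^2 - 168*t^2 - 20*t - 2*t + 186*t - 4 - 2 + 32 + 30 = 63*a^2 - 154*a + t^2*(252*a - 112) + t*(-36*a^2 - 353*a + 164) + 56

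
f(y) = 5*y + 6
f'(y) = 5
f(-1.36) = -0.80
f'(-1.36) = 5.00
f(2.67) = 19.35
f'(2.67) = 5.00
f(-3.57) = -11.85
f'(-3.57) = 5.00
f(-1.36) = -0.80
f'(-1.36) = 5.00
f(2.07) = 16.35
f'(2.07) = 5.00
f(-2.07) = -4.35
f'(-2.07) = 5.00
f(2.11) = 16.55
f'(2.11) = 5.00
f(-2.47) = -6.35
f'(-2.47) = 5.00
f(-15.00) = -69.00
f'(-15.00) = 5.00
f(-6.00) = -24.00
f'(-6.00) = 5.00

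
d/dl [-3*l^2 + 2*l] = 2 - 6*l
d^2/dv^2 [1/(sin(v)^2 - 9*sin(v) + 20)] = (-4*sin(v)^4 + 27*sin(v)^3 + 5*sin(v)^2 - 234*sin(v) + 122)/(sin(v)^2 - 9*sin(v) + 20)^3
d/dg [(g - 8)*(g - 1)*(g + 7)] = 3*g^2 - 4*g - 55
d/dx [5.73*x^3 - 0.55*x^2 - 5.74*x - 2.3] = 17.19*x^2 - 1.1*x - 5.74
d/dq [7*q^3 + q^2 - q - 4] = 21*q^2 + 2*q - 1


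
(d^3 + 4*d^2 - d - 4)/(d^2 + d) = d + 3 - 4/d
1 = 1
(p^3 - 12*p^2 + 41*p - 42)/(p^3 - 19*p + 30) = (p - 7)/(p + 5)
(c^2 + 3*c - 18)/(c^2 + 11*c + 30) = (c - 3)/(c + 5)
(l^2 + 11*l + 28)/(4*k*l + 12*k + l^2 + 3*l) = (l^2 + 11*l + 28)/(4*k*l + 12*k + l^2 + 3*l)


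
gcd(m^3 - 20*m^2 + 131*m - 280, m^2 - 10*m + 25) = m - 5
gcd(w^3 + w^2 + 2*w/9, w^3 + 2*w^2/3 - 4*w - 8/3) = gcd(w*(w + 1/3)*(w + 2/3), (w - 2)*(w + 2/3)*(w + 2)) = w + 2/3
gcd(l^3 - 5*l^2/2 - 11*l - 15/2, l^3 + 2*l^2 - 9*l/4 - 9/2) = l + 3/2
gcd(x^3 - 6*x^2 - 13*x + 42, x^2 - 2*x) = x - 2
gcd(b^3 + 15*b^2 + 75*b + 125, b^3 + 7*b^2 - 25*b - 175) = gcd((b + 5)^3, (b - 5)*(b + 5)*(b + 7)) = b + 5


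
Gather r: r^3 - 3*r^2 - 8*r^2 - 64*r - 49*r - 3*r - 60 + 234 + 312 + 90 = r^3 - 11*r^2 - 116*r + 576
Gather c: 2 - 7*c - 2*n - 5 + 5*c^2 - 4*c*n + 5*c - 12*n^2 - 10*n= 5*c^2 + c*(-4*n - 2) - 12*n^2 - 12*n - 3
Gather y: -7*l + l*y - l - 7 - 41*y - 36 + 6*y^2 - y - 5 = -8*l + 6*y^2 + y*(l - 42) - 48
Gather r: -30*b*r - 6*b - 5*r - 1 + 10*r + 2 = -6*b + r*(5 - 30*b) + 1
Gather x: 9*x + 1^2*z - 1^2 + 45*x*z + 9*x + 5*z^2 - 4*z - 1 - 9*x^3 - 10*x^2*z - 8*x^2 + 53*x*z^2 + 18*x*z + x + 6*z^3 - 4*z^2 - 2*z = -9*x^3 + x^2*(-10*z - 8) + x*(53*z^2 + 63*z + 19) + 6*z^3 + z^2 - 5*z - 2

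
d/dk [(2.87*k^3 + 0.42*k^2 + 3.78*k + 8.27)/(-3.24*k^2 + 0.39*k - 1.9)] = (-9.2988*k^4 + 2.2386*k^3 - 3.948*k^2 + 51.9936*k - 10.4073)/(10.4976*k^4 - 2.5272*k^3 + 12.4641*k^2 - 1.482*k + 3.61)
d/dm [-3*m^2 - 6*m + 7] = -6*m - 6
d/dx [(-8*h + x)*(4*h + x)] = -4*h + 2*x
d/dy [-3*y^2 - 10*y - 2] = -6*y - 10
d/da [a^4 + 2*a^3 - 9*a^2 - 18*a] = 4*a^3 + 6*a^2 - 18*a - 18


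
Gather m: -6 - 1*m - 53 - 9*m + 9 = -10*m - 50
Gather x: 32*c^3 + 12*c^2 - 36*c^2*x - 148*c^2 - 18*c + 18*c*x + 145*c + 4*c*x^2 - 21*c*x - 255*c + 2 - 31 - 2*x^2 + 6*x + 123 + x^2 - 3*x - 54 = 32*c^3 - 136*c^2 - 128*c + x^2*(4*c - 1) + x*(-36*c^2 - 3*c + 3) + 40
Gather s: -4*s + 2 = 2 - 4*s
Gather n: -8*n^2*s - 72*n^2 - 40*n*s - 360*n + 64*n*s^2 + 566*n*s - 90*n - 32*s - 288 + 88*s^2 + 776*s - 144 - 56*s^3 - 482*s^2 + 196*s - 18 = n^2*(-8*s - 72) + n*(64*s^2 + 526*s - 450) - 56*s^3 - 394*s^2 + 940*s - 450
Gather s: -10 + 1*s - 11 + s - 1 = 2*s - 22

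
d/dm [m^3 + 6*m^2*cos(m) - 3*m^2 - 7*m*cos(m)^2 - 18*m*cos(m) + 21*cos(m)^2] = -6*m^2*sin(m) + 3*m^2 + 18*m*sin(m) + 7*m*sin(2*m) + 12*m*cos(m) - 6*m - 21*sin(2*m) - 7*cos(m)^2 - 18*cos(m)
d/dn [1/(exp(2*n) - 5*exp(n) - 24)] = (5 - 2*exp(n))*exp(n)/(-exp(2*n) + 5*exp(n) + 24)^2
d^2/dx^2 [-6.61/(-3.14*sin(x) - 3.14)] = 0.00327605934000471*(1285.1388347552 - 642.5694173776*sin(x))/(sin(x) + 1)^2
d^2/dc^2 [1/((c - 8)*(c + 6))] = 2*((c - 8)^2 + (c - 8)*(c + 6) + (c + 6)^2)/((c - 8)^3*(c + 6)^3)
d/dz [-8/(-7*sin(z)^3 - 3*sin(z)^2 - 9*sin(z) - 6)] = 24*(-2*sin(z) + 7*cos(z)^2 - 10)*cos(z)/(7*sin(z)^3 + 3*sin(z)^2 + 9*sin(z) + 6)^2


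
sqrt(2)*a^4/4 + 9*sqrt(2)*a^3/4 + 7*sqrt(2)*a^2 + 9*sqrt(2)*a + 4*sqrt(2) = (a/2 + 1/2)*(a + 2)*(a + 4)*(sqrt(2)*a/2 + sqrt(2))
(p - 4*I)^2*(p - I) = p^3 - 9*I*p^2 - 24*p + 16*I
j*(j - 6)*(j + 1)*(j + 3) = j^4 - 2*j^3 - 21*j^2 - 18*j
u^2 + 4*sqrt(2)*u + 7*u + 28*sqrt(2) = (u + 7)*(u + 4*sqrt(2))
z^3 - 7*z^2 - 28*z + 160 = (z - 8)*(z - 4)*(z + 5)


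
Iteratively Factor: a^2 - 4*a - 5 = (a + 1)*(a - 5)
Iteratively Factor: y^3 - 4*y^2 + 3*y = (y)*(y^2 - 4*y + 3) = y*(y - 3)*(y - 1)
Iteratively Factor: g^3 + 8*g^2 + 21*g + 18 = (g + 3)*(g^2 + 5*g + 6) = (g + 2)*(g + 3)*(g + 3)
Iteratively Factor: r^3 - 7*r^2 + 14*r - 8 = (r - 1)*(r^2 - 6*r + 8) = (r - 4)*(r - 1)*(r - 2)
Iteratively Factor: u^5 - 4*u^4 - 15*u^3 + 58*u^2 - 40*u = (u + 4)*(u^4 - 8*u^3 + 17*u^2 - 10*u) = (u - 5)*(u + 4)*(u^3 - 3*u^2 + 2*u) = u*(u - 5)*(u + 4)*(u^2 - 3*u + 2) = u*(u - 5)*(u - 2)*(u + 4)*(u - 1)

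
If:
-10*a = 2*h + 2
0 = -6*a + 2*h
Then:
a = -1/8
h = -3/8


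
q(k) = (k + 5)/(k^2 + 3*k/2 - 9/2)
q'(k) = (-2*k - 3/2)*(k + 5)/(k^2 + 3*k/2 - 9/2)^2 + 1/(k^2 + 3*k/2 - 9/2) = 2*(2*k^2 + 3*k - (k + 5)*(4*k + 3) - 9)/(2*k^2 + 3*k - 9)^2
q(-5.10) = -0.01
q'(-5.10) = 0.07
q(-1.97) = -0.85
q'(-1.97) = 0.30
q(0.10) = -1.18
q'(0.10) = -0.69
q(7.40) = 0.20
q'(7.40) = -0.04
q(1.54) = 36.01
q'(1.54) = -902.76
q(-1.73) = -0.80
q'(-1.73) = 0.14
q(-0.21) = -1.00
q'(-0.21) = -0.44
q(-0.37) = -0.94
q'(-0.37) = -0.35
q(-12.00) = -0.06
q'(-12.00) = 0.00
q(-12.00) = -0.06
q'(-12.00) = 0.00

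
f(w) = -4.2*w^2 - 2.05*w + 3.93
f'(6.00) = -52.45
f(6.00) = -159.57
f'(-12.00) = 98.75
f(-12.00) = -576.27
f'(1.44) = -14.15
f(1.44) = -7.73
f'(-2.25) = 16.85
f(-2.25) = -12.72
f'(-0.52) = 2.32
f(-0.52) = 3.86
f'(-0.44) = 1.65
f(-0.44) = 4.02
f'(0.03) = -2.30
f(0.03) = 3.86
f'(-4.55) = 36.17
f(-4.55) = -73.69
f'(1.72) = -16.50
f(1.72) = -12.02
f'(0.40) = -5.41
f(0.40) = 2.44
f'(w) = -8.4*w - 2.05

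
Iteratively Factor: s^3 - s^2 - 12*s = (s - 4)*(s^2 + 3*s) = s*(s - 4)*(s + 3)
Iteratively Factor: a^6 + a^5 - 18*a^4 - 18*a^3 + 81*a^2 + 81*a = (a - 3)*(a^5 + 4*a^4 - 6*a^3 - 36*a^2 - 27*a) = (a - 3)*(a + 3)*(a^4 + a^3 - 9*a^2 - 9*a) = a*(a - 3)*(a + 3)*(a^3 + a^2 - 9*a - 9) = a*(a - 3)^2*(a + 3)*(a^2 + 4*a + 3) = a*(a - 3)^2*(a + 3)^2*(a + 1)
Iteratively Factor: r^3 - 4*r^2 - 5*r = (r + 1)*(r^2 - 5*r) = r*(r + 1)*(r - 5)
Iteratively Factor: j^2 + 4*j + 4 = (j + 2)*(j + 2)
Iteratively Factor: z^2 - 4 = (z + 2)*(z - 2)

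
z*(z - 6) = z^2 - 6*z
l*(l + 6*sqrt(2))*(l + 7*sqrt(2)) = l^3 + 13*sqrt(2)*l^2 + 84*l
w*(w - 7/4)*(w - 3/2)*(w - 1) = w^4 - 17*w^3/4 + 47*w^2/8 - 21*w/8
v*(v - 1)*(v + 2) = v^3 + v^2 - 2*v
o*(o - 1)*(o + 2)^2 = o^4 + 3*o^3 - 4*o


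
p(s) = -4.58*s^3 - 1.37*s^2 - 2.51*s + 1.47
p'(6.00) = -513.59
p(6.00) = -1052.19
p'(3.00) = -134.39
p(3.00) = -142.05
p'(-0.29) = -2.87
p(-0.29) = 2.19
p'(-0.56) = -5.28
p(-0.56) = 3.25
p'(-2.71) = -95.99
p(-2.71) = 89.36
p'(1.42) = -34.11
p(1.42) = -17.97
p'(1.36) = -31.65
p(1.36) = -16.00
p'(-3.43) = -154.76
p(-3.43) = 178.78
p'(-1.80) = -42.10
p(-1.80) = 28.26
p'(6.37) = -577.49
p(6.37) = -1253.92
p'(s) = -13.74*s^2 - 2.74*s - 2.51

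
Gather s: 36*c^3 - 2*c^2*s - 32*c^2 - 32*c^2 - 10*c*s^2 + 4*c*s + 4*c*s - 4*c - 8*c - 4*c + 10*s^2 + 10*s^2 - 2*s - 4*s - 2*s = 36*c^3 - 64*c^2 - 16*c + s^2*(20 - 10*c) + s*(-2*c^2 + 8*c - 8)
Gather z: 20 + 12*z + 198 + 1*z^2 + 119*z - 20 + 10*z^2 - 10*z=11*z^2 + 121*z + 198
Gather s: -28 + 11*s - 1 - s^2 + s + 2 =-s^2 + 12*s - 27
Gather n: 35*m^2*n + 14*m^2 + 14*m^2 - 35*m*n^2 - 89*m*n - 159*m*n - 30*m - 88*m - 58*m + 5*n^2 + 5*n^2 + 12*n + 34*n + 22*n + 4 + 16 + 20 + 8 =28*m^2 - 176*m + n^2*(10 - 35*m) + n*(35*m^2 - 248*m + 68) + 48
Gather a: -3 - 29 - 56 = -88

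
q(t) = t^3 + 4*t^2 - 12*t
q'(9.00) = 303.00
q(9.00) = 945.00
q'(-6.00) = 48.00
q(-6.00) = 0.00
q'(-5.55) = 36.01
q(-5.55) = 18.86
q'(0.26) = -9.72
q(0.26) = -2.83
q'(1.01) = -0.86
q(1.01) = -7.01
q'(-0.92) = -16.82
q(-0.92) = 13.65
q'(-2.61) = -12.44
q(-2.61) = 40.79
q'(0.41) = -8.22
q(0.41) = -4.18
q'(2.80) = 33.92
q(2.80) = 19.71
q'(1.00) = -1.00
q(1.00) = -7.00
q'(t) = 3*t^2 + 8*t - 12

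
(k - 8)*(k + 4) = k^2 - 4*k - 32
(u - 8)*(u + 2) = u^2 - 6*u - 16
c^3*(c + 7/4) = c^4 + 7*c^3/4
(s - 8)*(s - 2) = s^2 - 10*s + 16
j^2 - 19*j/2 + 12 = (j - 8)*(j - 3/2)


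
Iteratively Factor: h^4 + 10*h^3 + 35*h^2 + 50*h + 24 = (h + 2)*(h^3 + 8*h^2 + 19*h + 12) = (h + 2)*(h + 4)*(h^2 + 4*h + 3) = (h + 2)*(h + 3)*(h + 4)*(h + 1)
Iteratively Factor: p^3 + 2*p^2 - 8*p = (p + 4)*(p^2 - 2*p) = (p - 2)*(p + 4)*(p)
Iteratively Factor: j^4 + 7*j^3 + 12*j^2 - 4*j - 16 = (j + 2)*(j^3 + 5*j^2 + 2*j - 8) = (j - 1)*(j + 2)*(j^2 + 6*j + 8) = (j - 1)*(j + 2)^2*(j + 4)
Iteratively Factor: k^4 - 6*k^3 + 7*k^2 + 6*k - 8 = (k - 1)*(k^3 - 5*k^2 + 2*k + 8) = (k - 4)*(k - 1)*(k^2 - k - 2) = (k - 4)*(k - 1)*(k + 1)*(k - 2)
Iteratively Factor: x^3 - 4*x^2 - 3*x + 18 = (x + 2)*(x^2 - 6*x + 9) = (x - 3)*(x + 2)*(x - 3)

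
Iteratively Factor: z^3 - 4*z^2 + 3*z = (z - 1)*(z^2 - 3*z) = (z - 3)*(z - 1)*(z)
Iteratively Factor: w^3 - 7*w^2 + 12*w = (w - 3)*(w^2 - 4*w) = w*(w - 3)*(w - 4)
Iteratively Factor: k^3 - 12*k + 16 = (k + 4)*(k^2 - 4*k + 4) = (k - 2)*(k + 4)*(k - 2)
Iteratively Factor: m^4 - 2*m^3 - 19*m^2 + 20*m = (m - 5)*(m^3 + 3*m^2 - 4*m) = m*(m - 5)*(m^2 + 3*m - 4) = m*(m - 5)*(m - 1)*(m + 4)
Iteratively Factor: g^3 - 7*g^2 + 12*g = (g - 3)*(g^2 - 4*g) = (g - 4)*(g - 3)*(g)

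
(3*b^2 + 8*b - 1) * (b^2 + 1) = 3*b^4 + 8*b^3 + 2*b^2 + 8*b - 1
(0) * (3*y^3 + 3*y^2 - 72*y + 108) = 0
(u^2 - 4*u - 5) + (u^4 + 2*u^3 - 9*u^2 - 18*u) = u^4 + 2*u^3 - 8*u^2 - 22*u - 5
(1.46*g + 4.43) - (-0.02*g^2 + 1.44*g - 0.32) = 0.02*g^2 + 0.02*g + 4.75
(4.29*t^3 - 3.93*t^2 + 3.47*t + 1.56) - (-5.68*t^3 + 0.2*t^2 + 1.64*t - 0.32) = 9.97*t^3 - 4.13*t^2 + 1.83*t + 1.88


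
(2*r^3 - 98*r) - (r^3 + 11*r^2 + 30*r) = r^3 - 11*r^2 - 128*r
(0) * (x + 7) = 0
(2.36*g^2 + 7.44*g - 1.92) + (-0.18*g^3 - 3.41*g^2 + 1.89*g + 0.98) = -0.18*g^3 - 1.05*g^2 + 9.33*g - 0.94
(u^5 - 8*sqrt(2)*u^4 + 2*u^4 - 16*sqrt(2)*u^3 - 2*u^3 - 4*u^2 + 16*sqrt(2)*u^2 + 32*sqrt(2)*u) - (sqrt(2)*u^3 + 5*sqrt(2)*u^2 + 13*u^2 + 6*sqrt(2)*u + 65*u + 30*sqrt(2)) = u^5 - 8*sqrt(2)*u^4 + 2*u^4 - 17*sqrt(2)*u^3 - 2*u^3 - 17*u^2 + 11*sqrt(2)*u^2 - 65*u + 26*sqrt(2)*u - 30*sqrt(2)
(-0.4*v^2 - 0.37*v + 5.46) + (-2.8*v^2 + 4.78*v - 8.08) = -3.2*v^2 + 4.41*v - 2.62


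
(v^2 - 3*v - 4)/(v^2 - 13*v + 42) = (v^2 - 3*v - 4)/(v^2 - 13*v + 42)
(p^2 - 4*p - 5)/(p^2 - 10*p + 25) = (p + 1)/(p - 5)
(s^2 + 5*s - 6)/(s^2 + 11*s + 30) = (s - 1)/(s + 5)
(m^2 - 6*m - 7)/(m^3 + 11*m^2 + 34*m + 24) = (m - 7)/(m^2 + 10*m + 24)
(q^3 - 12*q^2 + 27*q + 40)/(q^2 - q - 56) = (q^2 - 4*q - 5)/(q + 7)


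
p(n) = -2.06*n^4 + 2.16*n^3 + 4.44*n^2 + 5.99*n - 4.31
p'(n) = -8.24*n^3 + 6.48*n^2 + 8.88*n + 5.99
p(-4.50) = -982.91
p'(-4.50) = 848.12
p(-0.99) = -9.96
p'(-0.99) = 11.55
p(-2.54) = -112.02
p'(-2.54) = 160.27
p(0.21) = -2.84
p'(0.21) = 8.06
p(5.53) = -1396.62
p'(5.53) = -1140.23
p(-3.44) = -348.77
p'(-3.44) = 387.56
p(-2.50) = -105.75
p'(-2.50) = 153.04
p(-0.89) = -8.94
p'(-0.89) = 9.03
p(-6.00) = -3016.73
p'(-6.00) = 1965.83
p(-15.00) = -110672.66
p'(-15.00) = 29140.79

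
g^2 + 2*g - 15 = (g - 3)*(g + 5)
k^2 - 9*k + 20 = (k - 5)*(k - 4)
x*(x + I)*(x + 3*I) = x^3 + 4*I*x^2 - 3*x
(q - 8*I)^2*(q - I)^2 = q^4 - 18*I*q^3 - 97*q^2 + 144*I*q + 64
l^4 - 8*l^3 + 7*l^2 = l^2*(l - 7)*(l - 1)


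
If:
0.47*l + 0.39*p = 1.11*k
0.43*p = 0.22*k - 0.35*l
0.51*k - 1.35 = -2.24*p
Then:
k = -0.15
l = -0.87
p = 0.64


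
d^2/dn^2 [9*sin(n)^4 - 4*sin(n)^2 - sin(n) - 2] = -144*sin(n)^4 + 124*sin(n)^2 + sin(n) - 8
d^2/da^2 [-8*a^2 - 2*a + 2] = -16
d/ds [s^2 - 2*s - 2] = 2*s - 2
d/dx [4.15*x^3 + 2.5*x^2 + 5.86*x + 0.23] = 12.45*x^2 + 5.0*x + 5.86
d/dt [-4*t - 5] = -4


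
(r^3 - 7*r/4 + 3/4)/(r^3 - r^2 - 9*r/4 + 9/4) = (2*r - 1)/(2*r - 3)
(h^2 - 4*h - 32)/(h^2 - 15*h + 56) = (h + 4)/(h - 7)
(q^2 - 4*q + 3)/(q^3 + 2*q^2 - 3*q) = (q - 3)/(q*(q + 3))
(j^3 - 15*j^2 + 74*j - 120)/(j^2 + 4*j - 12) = (j^3 - 15*j^2 + 74*j - 120)/(j^2 + 4*j - 12)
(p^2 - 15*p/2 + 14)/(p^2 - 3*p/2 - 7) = (p - 4)/(p + 2)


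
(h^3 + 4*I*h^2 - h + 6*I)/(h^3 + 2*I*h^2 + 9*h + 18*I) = (h - I)/(h - 3*I)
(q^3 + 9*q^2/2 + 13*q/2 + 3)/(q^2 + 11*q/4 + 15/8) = 4*(q^2 + 3*q + 2)/(4*q + 5)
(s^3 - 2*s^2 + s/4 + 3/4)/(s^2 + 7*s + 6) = (4*s^3 - 8*s^2 + s + 3)/(4*(s^2 + 7*s + 6))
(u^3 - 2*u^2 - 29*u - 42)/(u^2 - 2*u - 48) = (-u^3 + 2*u^2 + 29*u + 42)/(-u^2 + 2*u + 48)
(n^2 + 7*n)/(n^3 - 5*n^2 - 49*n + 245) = n/(n^2 - 12*n + 35)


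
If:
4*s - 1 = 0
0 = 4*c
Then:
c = 0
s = 1/4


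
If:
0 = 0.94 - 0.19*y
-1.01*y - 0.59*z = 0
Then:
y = 4.95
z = -8.47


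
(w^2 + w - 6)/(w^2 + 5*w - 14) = (w + 3)/(w + 7)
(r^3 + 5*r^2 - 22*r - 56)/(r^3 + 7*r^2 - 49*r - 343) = (r^2 - 2*r - 8)/(r^2 - 49)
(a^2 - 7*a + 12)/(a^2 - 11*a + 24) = (a - 4)/(a - 8)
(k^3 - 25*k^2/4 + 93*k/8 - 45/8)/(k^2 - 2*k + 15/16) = 2*(2*k^2 - 11*k + 15)/(4*k - 5)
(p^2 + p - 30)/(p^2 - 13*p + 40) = (p + 6)/(p - 8)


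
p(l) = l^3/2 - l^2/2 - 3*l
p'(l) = 3*l^2/2 - l - 3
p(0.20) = -0.62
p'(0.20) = -3.14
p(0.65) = -2.02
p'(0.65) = -3.02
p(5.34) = 45.86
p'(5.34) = 34.43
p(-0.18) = 0.52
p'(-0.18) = -2.77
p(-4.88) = -55.37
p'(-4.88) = 37.60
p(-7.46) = -213.03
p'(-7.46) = 87.94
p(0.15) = -0.46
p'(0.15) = -3.12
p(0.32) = -0.99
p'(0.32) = -3.17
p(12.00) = 756.00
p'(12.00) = 201.00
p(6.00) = 72.00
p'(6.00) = 45.00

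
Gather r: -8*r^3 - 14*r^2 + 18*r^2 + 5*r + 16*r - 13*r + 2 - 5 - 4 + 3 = -8*r^3 + 4*r^2 + 8*r - 4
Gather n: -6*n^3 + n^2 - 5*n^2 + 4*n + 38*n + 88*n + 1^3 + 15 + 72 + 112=-6*n^3 - 4*n^2 + 130*n + 200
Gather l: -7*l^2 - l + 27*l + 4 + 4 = -7*l^2 + 26*l + 8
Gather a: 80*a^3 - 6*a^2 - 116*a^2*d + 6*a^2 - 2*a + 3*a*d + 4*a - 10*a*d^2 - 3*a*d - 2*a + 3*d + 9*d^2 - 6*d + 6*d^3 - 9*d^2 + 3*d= 80*a^3 - 116*a^2*d - 10*a*d^2 + 6*d^3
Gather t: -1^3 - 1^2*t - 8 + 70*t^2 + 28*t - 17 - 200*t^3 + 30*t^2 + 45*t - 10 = -200*t^3 + 100*t^2 + 72*t - 36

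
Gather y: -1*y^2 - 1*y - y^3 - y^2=-y^3 - 2*y^2 - y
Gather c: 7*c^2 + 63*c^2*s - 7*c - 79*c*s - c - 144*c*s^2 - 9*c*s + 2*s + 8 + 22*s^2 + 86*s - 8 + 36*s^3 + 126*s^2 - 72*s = c^2*(63*s + 7) + c*(-144*s^2 - 88*s - 8) + 36*s^3 + 148*s^2 + 16*s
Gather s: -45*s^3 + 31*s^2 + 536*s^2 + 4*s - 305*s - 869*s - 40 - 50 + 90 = -45*s^3 + 567*s^2 - 1170*s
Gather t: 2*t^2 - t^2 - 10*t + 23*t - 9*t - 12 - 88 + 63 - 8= t^2 + 4*t - 45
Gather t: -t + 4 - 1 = 3 - t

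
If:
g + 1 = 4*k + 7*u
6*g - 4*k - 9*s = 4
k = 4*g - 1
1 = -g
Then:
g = -1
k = -5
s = 10/9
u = 20/7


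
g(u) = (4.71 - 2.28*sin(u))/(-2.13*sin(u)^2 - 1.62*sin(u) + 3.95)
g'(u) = (4.71 - 2.28*sin(u))*(4.26*sin(u)*cos(u) + 1.62*cos(u))/(-2.13*sin(u)^2 - 1.62*sin(u) + 3.95)^2 - 2.28*cos(u)/(-2.13*sin(u)^2 - 1.62*sin(u) + 3.95)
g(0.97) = 2.43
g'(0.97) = 4.95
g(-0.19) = 1.23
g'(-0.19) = -0.30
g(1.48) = 10.88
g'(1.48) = 24.88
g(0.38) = 1.26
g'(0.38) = 0.54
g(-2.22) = 1.68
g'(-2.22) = 0.82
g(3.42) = 1.26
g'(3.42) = 0.39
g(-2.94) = 1.23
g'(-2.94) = 0.31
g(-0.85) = 1.62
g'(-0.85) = -0.81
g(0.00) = 1.19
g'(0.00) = -0.09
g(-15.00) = 1.51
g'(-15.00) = 0.74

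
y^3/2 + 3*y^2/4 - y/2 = y*(y/2 + 1)*(y - 1/2)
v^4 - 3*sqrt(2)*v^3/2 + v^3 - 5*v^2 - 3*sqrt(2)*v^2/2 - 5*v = v*(v + 1)*(v - 5*sqrt(2)/2)*(v + sqrt(2))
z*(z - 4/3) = z^2 - 4*z/3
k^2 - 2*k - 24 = (k - 6)*(k + 4)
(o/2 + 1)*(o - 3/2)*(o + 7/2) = o^3/2 + 2*o^2 - 5*o/8 - 21/4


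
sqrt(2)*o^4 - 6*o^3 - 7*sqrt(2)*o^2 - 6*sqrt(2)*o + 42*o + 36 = (o - 3)*(o + 2)*(o - 3*sqrt(2))*(sqrt(2)*o + sqrt(2))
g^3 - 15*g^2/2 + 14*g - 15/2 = (g - 5)*(g - 3/2)*(g - 1)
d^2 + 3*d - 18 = (d - 3)*(d + 6)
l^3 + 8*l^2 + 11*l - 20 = (l - 1)*(l + 4)*(l + 5)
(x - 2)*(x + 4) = x^2 + 2*x - 8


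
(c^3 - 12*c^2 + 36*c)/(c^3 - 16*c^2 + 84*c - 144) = c/(c - 4)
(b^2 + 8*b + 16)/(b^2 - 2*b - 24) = (b + 4)/(b - 6)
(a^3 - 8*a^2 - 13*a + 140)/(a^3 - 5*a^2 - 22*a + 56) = (a - 5)/(a - 2)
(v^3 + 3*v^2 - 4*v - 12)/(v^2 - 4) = v + 3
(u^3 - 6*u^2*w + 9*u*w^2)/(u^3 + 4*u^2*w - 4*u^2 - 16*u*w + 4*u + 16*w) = u*(u^2 - 6*u*w + 9*w^2)/(u^3 + 4*u^2*w - 4*u^2 - 16*u*w + 4*u + 16*w)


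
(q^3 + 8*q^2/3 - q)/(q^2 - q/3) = q + 3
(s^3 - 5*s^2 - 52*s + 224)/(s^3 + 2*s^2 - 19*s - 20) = (s^2 - s - 56)/(s^2 + 6*s + 5)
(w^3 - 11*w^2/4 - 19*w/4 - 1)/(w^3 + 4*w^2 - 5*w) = (4*w^3 - 11*w^2 - 19*w - 4)/(4*w*(w^2 + 4*w - 5))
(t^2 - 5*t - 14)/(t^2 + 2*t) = (t - 7)/t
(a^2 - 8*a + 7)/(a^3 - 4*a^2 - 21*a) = (a - 1)/(a*(a + 3))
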